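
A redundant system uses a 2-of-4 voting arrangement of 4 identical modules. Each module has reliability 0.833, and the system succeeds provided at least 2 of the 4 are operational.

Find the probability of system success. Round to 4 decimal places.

0.9837

R = Σ_{i=2}^{4} C(4,i) p^i (1−p)^{4−i} with p = 0.833
C(4,2)·0.833^2·0.167^2 = 0.116111
C(4,3)·0.833^3·0.167^1 = 0.386110
C(4,4)·0.833^4·0.167^0 = 0.481482
Sum = 0.9837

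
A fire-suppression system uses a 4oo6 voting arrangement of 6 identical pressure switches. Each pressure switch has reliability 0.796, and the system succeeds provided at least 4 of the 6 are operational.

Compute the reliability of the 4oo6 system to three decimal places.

0.896

R = Σ_{i=4}^{6} C(6,i) p^i (1−p)^{6−i} with p = 0.796
C(6,4)·0.796^4·0.204^2 = 0.25061
C(6,5)·0.796^5·0.204^1 = 0.39115
C(6,6)·0.796^6·0.204^0 = 0.25438
Sum = 0.896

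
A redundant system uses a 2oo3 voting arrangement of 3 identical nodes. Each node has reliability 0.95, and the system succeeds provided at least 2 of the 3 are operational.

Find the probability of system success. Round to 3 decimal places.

0.993

R = Σ_{i=2}^{3} C(3,i) p^i (1−p)^{3−i} with p = 0.95
C(3,2)·0.95^2·0.05^1 = 0.13538
C(3,3)·0.95^3·0.05^0 = 0.85738
Sum = 0.993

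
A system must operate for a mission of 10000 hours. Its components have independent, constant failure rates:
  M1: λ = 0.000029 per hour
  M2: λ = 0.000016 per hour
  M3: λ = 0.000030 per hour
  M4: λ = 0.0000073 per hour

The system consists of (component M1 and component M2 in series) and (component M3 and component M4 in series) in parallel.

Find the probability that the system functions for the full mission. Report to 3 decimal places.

R(M1) = exp(−0.000029 × 10000) = 0.74826
R(M2) = exp(−0.000016 × 10000) = 0.85214
R(M3) = exp(−0.000030 × 10000) = 0.74082
R(M4) = exp(−0.0000073 × 10000) = 0.92960
Series (M1 and M2): 0.74826 × 0.85214 = 0.63762
Series (M3 and M4): 0.74082 × 0.92960 = 0.68867
Parallel ([0.63762] and [0.68867]): 1 − (1 − 0.63762)(1 − 0.68867) = 0.887

0.887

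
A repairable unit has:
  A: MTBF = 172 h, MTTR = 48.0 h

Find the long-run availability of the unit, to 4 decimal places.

0.7818

A(A) = MTBF/(MTBF+MTTR) = 172/(172+48.0) = 0.7818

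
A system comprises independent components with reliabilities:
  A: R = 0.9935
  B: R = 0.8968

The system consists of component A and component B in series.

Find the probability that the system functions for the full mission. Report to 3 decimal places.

Series (A and B): 0.99350 × 0.89680 = 0.891

0.891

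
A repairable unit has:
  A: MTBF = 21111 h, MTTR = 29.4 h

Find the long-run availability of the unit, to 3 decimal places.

0.999

A(A) = MTBF/(MTBF+MTTR) = 21111/(21111+29.4) = 0.999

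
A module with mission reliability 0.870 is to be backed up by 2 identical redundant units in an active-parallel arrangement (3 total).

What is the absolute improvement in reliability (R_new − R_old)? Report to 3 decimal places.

R_before = 0.870
R_after = 1 − (1 − 0.870)^3 = 0.998
ΔR = 0.998 − 0.870 = 0.128

0.128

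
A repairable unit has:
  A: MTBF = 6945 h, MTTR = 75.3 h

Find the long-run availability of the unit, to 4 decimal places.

0.9893

A(A) = MTBF/(MTBF+MTTR) = 6945/(6945+75.3) = 0.9893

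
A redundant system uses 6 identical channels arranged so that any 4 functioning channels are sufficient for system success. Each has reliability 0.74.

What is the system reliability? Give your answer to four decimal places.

R = Σ_{i=4}^{6} C(6,i) p^i (1−p)^{6−i} with p = 0.74
C(6,4)·0.74^4·0.26^2 = 0.304064
C(6,5)·0.74^5·0.26^1 = 0.346165
C(6,6)·0.74^6·0.26^0 = 0.164206
Sum = 0.8144

0.8144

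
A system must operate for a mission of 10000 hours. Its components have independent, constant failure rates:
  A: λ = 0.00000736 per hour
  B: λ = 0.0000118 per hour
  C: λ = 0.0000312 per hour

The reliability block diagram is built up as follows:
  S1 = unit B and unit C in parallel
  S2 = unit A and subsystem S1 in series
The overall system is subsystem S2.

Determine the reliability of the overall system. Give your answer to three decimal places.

0.901

R(A) = exp(−0.00000736 × 10000) = 0.92904
R(B) = exp(−0.0000118 × 10000) = 0.88870
R(C) = exp(−0.0000312 × 10000) = 0.73198
Parallel (B and C): 1 − (1 − 0.88870)(1 − 0.73198) = 0.97017
Series (A and [0.97017]): 0.92904 × 0.97017 = 0.901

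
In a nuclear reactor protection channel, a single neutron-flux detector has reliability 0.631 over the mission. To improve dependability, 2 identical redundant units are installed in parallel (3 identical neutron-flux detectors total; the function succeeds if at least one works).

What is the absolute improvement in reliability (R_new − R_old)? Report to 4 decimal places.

R_before = 0.631
R_after = 1 − (1 − 0.631)^3 = 0.9498
ΔR = 0.9498 − 0.631 = 0.3188

0.3188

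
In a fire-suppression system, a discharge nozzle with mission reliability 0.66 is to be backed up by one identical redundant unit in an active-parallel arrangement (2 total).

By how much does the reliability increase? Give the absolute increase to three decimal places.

R_before = 0.66
R_after = 1 − (1 − 0.66)^2 = 0.884
ΔR = 0.884 − 0.66 = 0.224

0.224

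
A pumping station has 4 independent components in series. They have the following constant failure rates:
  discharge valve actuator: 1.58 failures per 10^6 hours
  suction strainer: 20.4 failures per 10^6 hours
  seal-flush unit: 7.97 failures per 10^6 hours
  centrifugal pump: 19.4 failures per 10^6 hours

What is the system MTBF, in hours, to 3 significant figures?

20300

Series of exponential components: λ_sys = Σ λ_i
λ_sys = 0.00000158 + 0.0000204 + 0.00000797 + 0.0000194 = 4.9350e-05 /h
MTBF = 1 / λ_sys = 20300 h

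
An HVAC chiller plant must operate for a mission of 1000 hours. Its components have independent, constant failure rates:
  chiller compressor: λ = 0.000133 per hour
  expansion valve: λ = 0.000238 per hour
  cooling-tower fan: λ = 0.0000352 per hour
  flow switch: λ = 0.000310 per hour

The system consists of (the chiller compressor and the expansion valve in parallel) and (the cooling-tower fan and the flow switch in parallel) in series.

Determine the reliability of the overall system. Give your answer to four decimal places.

0.9646

R(chiller compressor) = exp(−0.000133 × 1000) = 0.875465
R(expansion valve) = exp(−0.000238 × 1000) = 0.788203
R(cooling-tower fan) = exp(−0.0000352 × 1000) = 0.965412
R(flow switch) = exp(−0.000310 × 1000) = 0.733447
Parallel (chiller compressor and expansion valve): 1 − (1 − 0.875465)(1 − 0.788203) = 0.973624
Parallel (cooling-tower fan and flow switch): 1 − (1 − 0.965412)(1 − 0.733447) = 0.990780
Series ([0.973624] and [0.990780]): 0.973624 × 0.990780 = 0.9646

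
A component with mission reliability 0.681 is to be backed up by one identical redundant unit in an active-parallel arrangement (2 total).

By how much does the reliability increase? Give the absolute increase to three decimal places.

R_before = 0.681
R_after = 1 − (1 − 0.681)^2 = 0.898
ΔR = 0.898 − 0.681 = 0.217

0.217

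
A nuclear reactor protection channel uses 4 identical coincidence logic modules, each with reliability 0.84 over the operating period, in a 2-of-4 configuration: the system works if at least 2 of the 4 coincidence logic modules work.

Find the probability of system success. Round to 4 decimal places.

0.9856

R = Σ_{i=2}^{4} C(4,i) p^i (1−p)^{4−i} with p = 0.84
C(4,2)·0.84^2·0.16^2 = 0.108380
C(4,3)·0.84^3·0.16^1 = 0.379331
C(4,4)·0.84^4·0.16^0 = 0.497871
Sum = 0.9856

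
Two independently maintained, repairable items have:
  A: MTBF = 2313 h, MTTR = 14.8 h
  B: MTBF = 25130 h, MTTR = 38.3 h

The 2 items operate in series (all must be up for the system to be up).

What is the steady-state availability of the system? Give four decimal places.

0.9921

A(A) = MTBF/(MTBF+MTTR) = 2313/(2313+14.8) = 0.993642
A(B) = MTBF/(MTBF+MTTR) = 25130/(25130+38.3) = 0.998478
Series availability: 0.993642 × 0.998478 = 0.9921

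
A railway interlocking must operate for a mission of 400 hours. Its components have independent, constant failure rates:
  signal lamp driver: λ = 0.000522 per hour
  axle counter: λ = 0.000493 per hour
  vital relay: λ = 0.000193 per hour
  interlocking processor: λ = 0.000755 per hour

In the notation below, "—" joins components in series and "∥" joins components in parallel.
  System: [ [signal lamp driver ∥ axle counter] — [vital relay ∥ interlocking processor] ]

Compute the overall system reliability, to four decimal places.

R(signal lamp driver) = exp(−0.000522 × 400) = 0.811558
R(axle counter) = exp(−0.000493 × 400) = 0.821026
R(vital relay) = exp(−0.000193 × 400) = 0.925705
R(interlocking processor) = exp(−0.000755 × 400) = 0.739338
Parallel (signal lamp driver and axle counter): 1 − (1 − 0.811558)(1 − 0.821026) = 0.966274
Parallel (vital relay and interlocking processor): 1 − (1 − 0.925705)(1 − 0.739338) = 0.980634
Series ([0.966274] and [0.980634]): 0.966274 × 0.980634 = 0.9476

0.9476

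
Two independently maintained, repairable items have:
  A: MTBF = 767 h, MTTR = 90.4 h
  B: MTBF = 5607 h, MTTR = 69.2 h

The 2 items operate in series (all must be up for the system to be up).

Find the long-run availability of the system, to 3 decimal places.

A(A) = MTBF/(MTBF+MTTR) = 767/(767+90.4) = 0.894565
A(B) = MTBF/(MTBF+MTTR) = 5607/(5607+69.2) = 0.987809
Series availability: 0.894565 × 0.987809 = 0.884

0.884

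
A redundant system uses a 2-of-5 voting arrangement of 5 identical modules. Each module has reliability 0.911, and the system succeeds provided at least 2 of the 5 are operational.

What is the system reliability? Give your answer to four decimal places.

R = Σ_{i=2}^{5} C(5,i) p^i (1−p)^{5−i} with p = 0.911
C(5,2)·0.911^2·0.089^3 = 0.005851
C(5,3)·0.911^3·0.089^2 = 0.059887
C(5,4)·0.911^4·0.089^1 = 0.306502
C(5,5)·0.911^5·0.089^0 = 0.627468
Sum = 0.9997

0.9997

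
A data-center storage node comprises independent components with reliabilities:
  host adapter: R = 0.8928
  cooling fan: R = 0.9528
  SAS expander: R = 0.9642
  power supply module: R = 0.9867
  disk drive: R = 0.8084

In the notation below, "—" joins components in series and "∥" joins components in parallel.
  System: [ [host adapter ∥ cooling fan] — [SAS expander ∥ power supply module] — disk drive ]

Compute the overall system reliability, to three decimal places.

0.804

Parallel (host adapter and cooling fan): 1 − (1 − 0.89280)(1 − 0.95280) = 0.99494
Parallel (SAS expander and power supply module): 1 − (1 − 0.96420)(1 − 0.98670) = 0.99952
Series ([0.99494], [0.99952], and disk drive): 0.99494 × 0.99952 × 0.80840 = 0.804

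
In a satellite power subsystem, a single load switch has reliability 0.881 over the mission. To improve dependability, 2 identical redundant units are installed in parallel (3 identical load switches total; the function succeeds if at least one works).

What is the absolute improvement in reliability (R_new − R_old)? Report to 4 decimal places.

R_before = 0.881
R_after = 1 − (1 − 0.881)^3 = 0.9983
ΔR = 0.9983 − 0.881 = 0.1173

0.1173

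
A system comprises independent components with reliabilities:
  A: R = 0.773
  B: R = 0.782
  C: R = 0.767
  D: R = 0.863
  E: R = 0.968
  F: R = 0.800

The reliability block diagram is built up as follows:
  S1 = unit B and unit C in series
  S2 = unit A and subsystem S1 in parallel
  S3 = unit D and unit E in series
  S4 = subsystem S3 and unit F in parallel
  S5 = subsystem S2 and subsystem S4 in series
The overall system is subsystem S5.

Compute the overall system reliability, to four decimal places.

Series (B and C): 0.782000 × 0.767000 = 0.599794
Parallel (A and [0.599794]): 1 − (1 − 0.773000)(1 − 0.599794) = 0.909153
Series (D and E): 0.863000 × 0.968000 = 0.835384
Parallel ([0.835384] and F): 1 − (1 − 0.835384)(1 − 0.800000) = 0.967077
Series ([0.909153] and [0.967077]): 0.909153 × 0.967077 = 0.8792

0.8792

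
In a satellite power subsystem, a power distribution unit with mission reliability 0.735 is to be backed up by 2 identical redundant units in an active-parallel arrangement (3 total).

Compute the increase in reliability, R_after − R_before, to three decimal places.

R_before = 0.735
R_after = 1 − (1 − 0.735)^3 = 0.981
ΔR = 0.981 − 0.735 = 0.246

0.246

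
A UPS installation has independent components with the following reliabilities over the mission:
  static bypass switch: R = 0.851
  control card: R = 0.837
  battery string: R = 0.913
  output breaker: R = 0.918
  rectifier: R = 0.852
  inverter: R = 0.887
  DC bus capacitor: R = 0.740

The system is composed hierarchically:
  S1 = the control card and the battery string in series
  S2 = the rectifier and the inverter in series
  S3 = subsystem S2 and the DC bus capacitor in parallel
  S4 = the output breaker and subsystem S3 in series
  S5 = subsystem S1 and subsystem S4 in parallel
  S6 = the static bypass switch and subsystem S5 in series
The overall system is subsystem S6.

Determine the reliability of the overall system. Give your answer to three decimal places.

Series (control card and battery string): 0.83700 × 0.91300 = 0.76418
Series (rectifier and inverter): 0.85200 × 0.88700 = 0.75572
Parallel ([0.75572] and DC bus capacitor): 1 − (1 − 0.75572)(1 − 0.74000) = 0.93649
Series (output breaker and [0.93649]): 0.91800 × 0.93649 = 0.85970
Parallel ([0.76418] and [0.85970]): 1 − (1 − 0.76418)(1 − 0.85970) = 0.96691
Series (static bypass switch and [0.96691]): 0.85100 × 0.96691 = 0.823

0.823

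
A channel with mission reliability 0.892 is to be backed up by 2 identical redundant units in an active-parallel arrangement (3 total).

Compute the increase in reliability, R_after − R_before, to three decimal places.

0.107

R_before = 0.892
R_after = 1 − (1 − 0.892)^3 = 0.999
ΔR = 0.999 − 0.892 = 0.107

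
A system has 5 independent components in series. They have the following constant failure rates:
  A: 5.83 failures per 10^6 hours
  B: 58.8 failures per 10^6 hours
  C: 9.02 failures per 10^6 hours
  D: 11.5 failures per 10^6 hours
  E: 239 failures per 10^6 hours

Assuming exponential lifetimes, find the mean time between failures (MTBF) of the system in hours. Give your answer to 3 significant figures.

Series of exponential components: λ_sys = Σ λ_i
λ_sys = 0.00000583 + 0.0000588 + 0.00000902 + 0.0000115 + 0.000239 = 3.2415e-04 /h
MTBF = 1 / λ_sys = 3080 h

3080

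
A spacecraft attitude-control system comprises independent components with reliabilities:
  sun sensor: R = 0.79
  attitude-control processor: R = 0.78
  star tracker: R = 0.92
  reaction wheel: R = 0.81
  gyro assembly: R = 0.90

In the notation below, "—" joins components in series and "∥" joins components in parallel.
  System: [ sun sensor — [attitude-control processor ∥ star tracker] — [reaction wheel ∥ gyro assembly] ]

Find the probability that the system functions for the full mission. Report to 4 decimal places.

0.7614

Parallel (attitude-control processor and star tracker): 1 − (1 − 0.780000)(1 − 0.920000) = 0.982400
Parallel (reaction wheel and gyro assembly): 1 − (1 − 0.810000)(1 − 0.900000) = 0.981000
Series (sun sensor, [0.982400], and [0.981000]): 0.790000 × 0.982400 × 0.981000 = 0.7614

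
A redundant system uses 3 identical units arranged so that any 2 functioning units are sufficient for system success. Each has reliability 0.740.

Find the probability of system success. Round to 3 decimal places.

R = Σ_{i=2}^{3} C(3,i) p^i (1−p)^{3−i} with p = 0.740
C(3,2)·0.740^2·0.260^1 = 0.42713
C(3,3)·0.740^3·0.260^0 = 0.40522
Sum = 0.832

0.832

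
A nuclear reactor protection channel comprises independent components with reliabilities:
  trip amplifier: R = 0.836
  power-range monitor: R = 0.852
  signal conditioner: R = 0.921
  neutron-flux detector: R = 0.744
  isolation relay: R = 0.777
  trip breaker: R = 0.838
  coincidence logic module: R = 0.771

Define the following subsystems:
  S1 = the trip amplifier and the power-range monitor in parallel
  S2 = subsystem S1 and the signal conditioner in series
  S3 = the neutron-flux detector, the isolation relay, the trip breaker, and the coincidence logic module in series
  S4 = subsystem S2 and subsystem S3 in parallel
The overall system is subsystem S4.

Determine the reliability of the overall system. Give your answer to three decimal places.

0.937

Parallel (trip amplifier and power-range monitor): 1 − (1 − 0.83600)(1 − 0.85200) = 0.97573
Series ([0.97573] and signal conditioner): 0.97573 × 0.92100 = 0.89865
Series (neutron-flux detector, isolation relay, trip breaker, and coincidence logic module): 0.74400 × 0.77700 × 0.83800 × 0.77100 = 0.37350
Parallel ([0.89865] and [0.37350]): 1 − (1 − 0.89865)(1 − 0.37350) = 0.937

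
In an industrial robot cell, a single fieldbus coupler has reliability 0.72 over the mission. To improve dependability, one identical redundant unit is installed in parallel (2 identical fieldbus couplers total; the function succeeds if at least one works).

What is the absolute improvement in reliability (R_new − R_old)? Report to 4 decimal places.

0.2016

R_before = 0.72
R_after = 1 − (1 − 0.72)^2 = 0.9216
ΔR = 0.9216 − 0.72 = 0.2016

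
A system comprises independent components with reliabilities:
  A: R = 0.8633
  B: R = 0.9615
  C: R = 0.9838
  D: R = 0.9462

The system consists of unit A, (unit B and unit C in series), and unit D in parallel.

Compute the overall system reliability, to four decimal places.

Series (B and C): 0.961500 × 0.983800 = 0.945924
Parallel (A, [0.945924], and D): 1 − (1 − 0.863300)(1 − 0.945924)(1 − 0.946200) = 0.9996

0.9996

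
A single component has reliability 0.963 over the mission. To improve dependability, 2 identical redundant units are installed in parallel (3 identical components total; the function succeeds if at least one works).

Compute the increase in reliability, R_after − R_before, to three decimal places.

R_before = 0.963
R_after = 1 − (1 − 0.963)^3 = 1.000
ΔR = 1.000 − 0.963 = 0.037

0.037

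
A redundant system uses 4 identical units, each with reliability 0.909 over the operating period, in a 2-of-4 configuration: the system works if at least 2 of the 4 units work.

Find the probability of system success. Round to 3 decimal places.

R = Σ_{i=2}^{4} C(4,i) p^i (1−p)^{4−i} with p = 0.909
C(4,2)·0.909^2·0.091^2 = 0.04105
C(4,3)·0.909^3·0.091^1 = 0.27340
C(4,4)·0.909^4·0.091^0 = 0.68274
Sum = 0.997

0.997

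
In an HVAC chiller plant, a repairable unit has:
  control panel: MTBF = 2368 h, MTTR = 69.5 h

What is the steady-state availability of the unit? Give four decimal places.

0.9715

A(control panel) = MTBF/(MTBF+MTTR) = 2368/(2368+69.5) = 0.9715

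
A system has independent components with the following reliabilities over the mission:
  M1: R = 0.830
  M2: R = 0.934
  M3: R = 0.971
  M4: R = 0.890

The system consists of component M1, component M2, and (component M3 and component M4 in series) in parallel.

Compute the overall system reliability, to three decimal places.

Series (M3 and M4): 0.97100 × 0.89000 = 0.86419
Parallel (M1, M2, and [0.86419]): 1 − (1 − 0.83000)(1 − 0.93400)(1 − 0.86419) = 0.998

0.998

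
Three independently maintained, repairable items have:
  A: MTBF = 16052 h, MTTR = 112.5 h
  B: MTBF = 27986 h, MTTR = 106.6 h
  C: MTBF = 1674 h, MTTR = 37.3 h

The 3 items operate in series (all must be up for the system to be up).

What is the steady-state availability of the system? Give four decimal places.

0.9677

A(A) = MTBF/(MTBF+MTTR) = 16052/(16052+112.5) = 0.993040
A(B) = MTBF/(MTBF+MTTR) = 27986/(27986+106.6) = 0.996205
A(C) = MTBF/(MTBF+MTTR) = 1674/(1674+37.3) = 0.978204
Series availability: 0.993040 × 0.996205 × 0.978204 = 0.9677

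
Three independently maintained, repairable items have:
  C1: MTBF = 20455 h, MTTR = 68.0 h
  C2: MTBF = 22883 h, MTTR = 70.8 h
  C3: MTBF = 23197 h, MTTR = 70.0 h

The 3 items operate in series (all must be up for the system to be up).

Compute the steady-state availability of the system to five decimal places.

0.99062

A(C1) = MTBF/(MTBF+MTTR) = 20455/(20455+68.0) = 0.996687
A(C2) = MTBF/(MTBF+MTTR) = 22883/(22883+70.8) = 0.996916
A(C3) = MTBF/(MTBF+MTTR) = 23197/(23197+70.0) = 0.996991
Series availability: 0.996687 × 0.996916 × 0.996991 = 0.99062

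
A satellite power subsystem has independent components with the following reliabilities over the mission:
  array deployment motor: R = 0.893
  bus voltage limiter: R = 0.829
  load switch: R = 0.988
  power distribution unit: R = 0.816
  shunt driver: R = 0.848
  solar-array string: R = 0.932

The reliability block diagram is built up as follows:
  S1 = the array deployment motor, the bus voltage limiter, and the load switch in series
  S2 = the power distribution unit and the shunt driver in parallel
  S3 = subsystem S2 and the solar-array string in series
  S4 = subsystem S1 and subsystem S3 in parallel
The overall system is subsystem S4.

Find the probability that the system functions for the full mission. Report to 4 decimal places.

Series (array deployment motor, bus voltage limiter, and load switch): 0.893000 × 0.829000 × 0.988000 = 0.731413
Parallel (power distribution unit and shunt driver): 1 − (1 − 0.816000)(1 − 0.848000) = 0.972032
Series ([0.972032] and solar-array string): 0.972032 × 0.932000 = 0.905934
Parallel ([0.731413] and [0.905934]): 1 − (1 − 0.731413)(1 − 0.905934) = 0.9747

0.9747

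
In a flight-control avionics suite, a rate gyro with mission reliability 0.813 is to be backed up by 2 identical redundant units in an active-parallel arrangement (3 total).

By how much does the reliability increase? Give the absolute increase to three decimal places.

0.180

R_before = 0.813
R_after = 1 − (1 − 0.813)^3 = 0.993
ΔR = 0.993 − 0.813 = 0.180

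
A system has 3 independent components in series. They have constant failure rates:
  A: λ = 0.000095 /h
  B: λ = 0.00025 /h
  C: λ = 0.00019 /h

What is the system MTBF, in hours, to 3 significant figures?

Series of exponential components: λ_sys = Σ λ_i
λ_sys = 0.000095 + 0.00025 + 0.00019 = 5.3500e-04 /h
MTBF = 1 / λ_sys = 1870 h

1870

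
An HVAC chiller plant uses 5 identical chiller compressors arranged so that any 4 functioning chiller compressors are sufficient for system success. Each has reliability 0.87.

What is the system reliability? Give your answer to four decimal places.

R = Σ_{i=4}^{5} C(5,i) p^i (1−p)^{5−i} with p = 0.87
C(5,4)·0.87^4·0.13^1 = 0.372383
C(5,5)·0.87^5·0.13^0 = 0.498421
Sum = 0.8708

0.8708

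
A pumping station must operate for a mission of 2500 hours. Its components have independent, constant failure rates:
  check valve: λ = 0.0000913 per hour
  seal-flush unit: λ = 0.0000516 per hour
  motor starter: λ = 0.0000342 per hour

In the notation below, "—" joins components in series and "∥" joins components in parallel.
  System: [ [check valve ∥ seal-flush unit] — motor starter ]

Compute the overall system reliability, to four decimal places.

0.8954

R(check valve) = exp(−0.0000913 × 2500) = 0.795925
R(seal-flush unit) = exp(−0.0000516 × 2500) = 0.878974
R(motor starter) = exp(−0.0000342 × 2500) = 0.918053
Parallel (check valve and seal-flush unit): 1 − (1 − 0.795925)(1 − 0.878974) = 0.975302
Series ([0.975302] and motor starter): 0.975302 × 0.918053 = 0.8954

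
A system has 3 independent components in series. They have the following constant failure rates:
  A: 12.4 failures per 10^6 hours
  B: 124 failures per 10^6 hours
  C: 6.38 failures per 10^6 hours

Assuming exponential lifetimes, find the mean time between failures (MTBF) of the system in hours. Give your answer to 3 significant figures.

Series of exponential components: λ_sys = Σ λ_i
λ_sys = 0.0000124 + 0.000124 + 0.00000638 = 1.4278e-04 /h
MTBF = 1 / λ_sys = 7000 h

7000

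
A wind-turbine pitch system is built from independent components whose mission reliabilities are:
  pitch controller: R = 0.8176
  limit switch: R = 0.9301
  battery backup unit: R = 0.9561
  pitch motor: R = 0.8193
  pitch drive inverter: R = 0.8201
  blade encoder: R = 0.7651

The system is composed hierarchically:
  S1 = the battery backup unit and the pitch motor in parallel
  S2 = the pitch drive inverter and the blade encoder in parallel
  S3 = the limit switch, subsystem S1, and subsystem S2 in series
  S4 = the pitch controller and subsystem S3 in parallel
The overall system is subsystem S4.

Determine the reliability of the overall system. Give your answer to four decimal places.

0.9788

Parallel (battery backup unit and pitch motor): 1 − (1 − 0.956100)(1 − 0.819300) = 0.992067
Parallel (pitch drive inverter and blade encoder): 1 − (1 − 0.820100)(1 − 0.765100) = 0.957741
Series (limit switch, [0.992067], and [0.957741]): 0.930100 × 0.992067 × 0.957741 = 0.883728
Parallel (pitch controller and [0.883728]): 1 − (1 − 0.817600)(1 − 0.883728) = 0.9788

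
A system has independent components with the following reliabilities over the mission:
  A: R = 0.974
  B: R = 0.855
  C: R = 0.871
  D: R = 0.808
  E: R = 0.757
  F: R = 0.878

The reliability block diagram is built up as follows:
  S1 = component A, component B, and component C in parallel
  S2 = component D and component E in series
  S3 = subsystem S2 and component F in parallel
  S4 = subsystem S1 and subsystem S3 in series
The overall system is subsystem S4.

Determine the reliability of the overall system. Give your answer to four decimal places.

0.9522

Parallel (A, B, and C): 1 − (1 − 0.974000)(1 − 0.855000)(1 − 0.871000) = 0.999514
Series (D and E): 0.808000 × 0.757000 = 0.611656
Parallel ([0.611656] and F): 1 − (1 − 0.611656)(1 − 0.878000) = 0.952622
Series ([0.999514] and [0.952622]): 0.999514 × 0.952622 = 0.9522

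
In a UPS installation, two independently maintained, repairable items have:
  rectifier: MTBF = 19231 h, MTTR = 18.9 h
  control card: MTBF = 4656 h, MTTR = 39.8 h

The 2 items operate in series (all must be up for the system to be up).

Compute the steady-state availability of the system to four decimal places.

A(rectifier) = MTBF/(MTBF+MTTR) = 19231/(19231+18.9) = 0.999018
A(control card) = MTBF/(MTBF+MTTR) = 4656/(4656+39.8) = 0.991524
Series availability: 0.999018 × 0.991524 = 0.9906

0.9906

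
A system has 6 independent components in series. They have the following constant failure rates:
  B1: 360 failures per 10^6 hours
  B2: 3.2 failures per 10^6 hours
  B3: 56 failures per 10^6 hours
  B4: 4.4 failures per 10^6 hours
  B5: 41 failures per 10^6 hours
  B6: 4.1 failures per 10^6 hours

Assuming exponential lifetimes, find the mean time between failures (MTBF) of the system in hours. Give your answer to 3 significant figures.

Series of exponential components: λ_sys = Σ λ_i
λ_sys = 0.00036 + 0.0000032 + 0.000056 + 0.0000044 + 0.000041 + 0.0000041 = 4.6870e-04 /h
MTBF = 1 / λ_sys = 2130 h

2130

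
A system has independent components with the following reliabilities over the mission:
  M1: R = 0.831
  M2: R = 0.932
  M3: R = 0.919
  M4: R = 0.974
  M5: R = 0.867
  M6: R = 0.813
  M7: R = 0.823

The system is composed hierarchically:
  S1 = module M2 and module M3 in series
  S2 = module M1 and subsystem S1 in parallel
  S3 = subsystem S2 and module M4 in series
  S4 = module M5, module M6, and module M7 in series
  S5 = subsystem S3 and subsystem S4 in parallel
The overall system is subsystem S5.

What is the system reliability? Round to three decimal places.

Series (M2 and M3): 0.93200 × 0.91900 = 0.85651
Parallel (M1 and [0.85651]): 1 − (1 − 0.83100)(1 − 0.85651) = 0.97575
Series ([0.97575] and M4): 0.97575 × 0.97400 = 0.95038
Series (M5, M6, and M7): 0.86700 × 0.81300 × 0.82300 = 0.58011
Parallel ([0.95038] and [0.58011]): 1 − (1 − 0.95038)(1 − 0.58011) = 0.979

0.979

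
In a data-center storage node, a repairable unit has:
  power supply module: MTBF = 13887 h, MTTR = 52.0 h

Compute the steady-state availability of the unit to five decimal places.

A(power supply module) = MTBF/(MTBF+MTTR) = 13887/(13887+52.0) = 0.99627

0.99627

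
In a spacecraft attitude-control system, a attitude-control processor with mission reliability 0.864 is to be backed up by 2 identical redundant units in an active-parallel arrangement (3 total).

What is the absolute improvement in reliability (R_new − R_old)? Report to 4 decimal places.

0.1335

R_before = 0.864
R_after = 1 − (1 − 0.864)^3 = 0.9975
ΔR = 0.9975 − 0.864 = 0.1335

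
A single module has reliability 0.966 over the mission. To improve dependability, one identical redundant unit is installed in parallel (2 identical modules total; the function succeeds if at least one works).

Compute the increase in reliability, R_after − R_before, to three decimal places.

R_before = 0.966
R_after = 1 − (1 − 0.966)^2 = 0.999
ΔR = 0.999 − 0.966 = 0.033

0.033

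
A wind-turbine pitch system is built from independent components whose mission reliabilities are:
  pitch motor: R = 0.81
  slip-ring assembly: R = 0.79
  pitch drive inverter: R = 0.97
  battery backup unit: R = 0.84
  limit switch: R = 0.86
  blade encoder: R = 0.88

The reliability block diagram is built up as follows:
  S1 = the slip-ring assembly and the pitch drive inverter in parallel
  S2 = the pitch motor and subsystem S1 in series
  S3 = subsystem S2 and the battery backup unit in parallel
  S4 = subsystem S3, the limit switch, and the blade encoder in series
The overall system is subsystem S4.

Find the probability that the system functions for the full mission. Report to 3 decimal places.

Parallel (slip-ring assembly and pitch drive inverter): 1 − (1 − 0.79000)(1 − 0.97000) = 0.99370
Series (pitch motor and [0.99370]): 0.81000 × 0.99370 = 0.80490
Parallel ([0.80490] and battery backup unit): 1 − (1 − 0.80490)(1 − 0.84000) = 0.96878
Series ([0.96878], limit switch, and blade encoder): 0.96878 × 0.86000 × 0.88000 = 0.733

0.733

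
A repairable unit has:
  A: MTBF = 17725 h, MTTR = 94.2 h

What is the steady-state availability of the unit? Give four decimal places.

A(A) = MTBF/(MTBF+MTTR) = 17725/(17725+94.2) = 0.9947

0.9947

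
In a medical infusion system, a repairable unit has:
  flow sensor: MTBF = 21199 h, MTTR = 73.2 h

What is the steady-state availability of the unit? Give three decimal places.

A(flow sensor) = MTBF/(MTBF+MTTR) = 21199/(21199+73.2) = 0.997

0.997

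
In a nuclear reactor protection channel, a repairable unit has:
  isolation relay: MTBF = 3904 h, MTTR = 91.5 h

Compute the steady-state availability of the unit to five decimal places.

A(isolation relay) = MTBF/(MTBF+MTTR) = 3904/(3904+91.5) = 0.97710

0.97710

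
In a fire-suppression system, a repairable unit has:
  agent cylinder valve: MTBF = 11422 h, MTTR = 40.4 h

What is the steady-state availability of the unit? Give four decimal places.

0.9965

A(agent cylinder valve) = MTBF/(MTBF+MTTR) = 11422/(11422+40.4) = 0.9965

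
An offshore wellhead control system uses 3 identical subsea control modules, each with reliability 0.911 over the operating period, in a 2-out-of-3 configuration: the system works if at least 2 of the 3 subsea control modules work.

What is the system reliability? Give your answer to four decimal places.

0.9776

R = Σ_{i=2}^{3} C(3,i) p^i (1−p)^{3−i} with p = 0.911
C(3,2)·0.911^2·0.089^1 = 0.221589
C(3,3)·0.911^3·0.089^0 = 0.756058
Sum = 0.9776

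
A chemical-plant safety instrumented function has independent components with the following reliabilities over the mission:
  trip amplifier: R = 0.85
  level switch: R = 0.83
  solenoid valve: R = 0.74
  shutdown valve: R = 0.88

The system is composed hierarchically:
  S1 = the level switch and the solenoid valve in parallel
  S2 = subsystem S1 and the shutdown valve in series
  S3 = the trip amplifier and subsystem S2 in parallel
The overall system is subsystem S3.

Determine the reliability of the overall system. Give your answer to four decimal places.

0.9762

Parallel (level switch and solenoid valve): 1 − (1 − 0.830000)(1 − 0.740000) = 0.955800
Series ([0.955800] and shutdown valve): 0.955800 × 0.880000 = 0.841104
Parallel (trip amplifier and [0.841104]): 1 − (1 − 0.850000)(1 − 0.841104) = 0.9762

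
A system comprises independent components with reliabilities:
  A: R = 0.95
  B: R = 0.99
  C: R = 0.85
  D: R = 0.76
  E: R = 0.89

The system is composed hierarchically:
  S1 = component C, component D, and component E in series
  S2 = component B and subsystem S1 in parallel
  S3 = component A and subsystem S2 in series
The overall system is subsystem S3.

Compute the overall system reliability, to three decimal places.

0.946

Series (C, D, and E): 0.85000 × 0.76000 × 0.89000 = 0.57494
Parallel (B and [0.57494]): 1 − (1 − 0.99000)(1 − 0.57494) = 0.99575
Series (A and [0.99575]): 0.95000 × 0.99575 = 0.946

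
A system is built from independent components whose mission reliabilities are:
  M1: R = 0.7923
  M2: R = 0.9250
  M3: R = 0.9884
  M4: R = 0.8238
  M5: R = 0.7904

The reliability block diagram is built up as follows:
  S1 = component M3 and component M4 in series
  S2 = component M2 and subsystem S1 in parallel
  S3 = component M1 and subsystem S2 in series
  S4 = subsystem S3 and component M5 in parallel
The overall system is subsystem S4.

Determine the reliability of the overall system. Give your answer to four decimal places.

0.9542

Series (M3 and M4): 0.988400 × 0.823800 = 0.814244
Parallel (M2 and [0.814244]): 1 − (1 − 0.925000)(1 − 0.814244) = 0.986068
Series (M1 and [0.986068]): 0.792300 × 0.986068 = 0.781262
Parallel ([0.781262] and M5): 1 − (1 − 0.781262)(1 − 0.790400) = 0.9542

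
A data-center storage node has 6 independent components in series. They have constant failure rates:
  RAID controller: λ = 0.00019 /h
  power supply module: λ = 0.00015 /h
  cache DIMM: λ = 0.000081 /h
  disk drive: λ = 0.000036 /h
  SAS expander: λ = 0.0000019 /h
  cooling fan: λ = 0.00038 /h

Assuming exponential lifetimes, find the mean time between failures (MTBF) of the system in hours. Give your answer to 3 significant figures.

Series of exponential components: λ_sys = Σ λ_i
λ_sys = 0.00019 + 0.00015 + 0.000081 + 0.000036 + 0.0000019 + 0.00038 = 8.3890e-04 /h
MTBF = 1 / λ_sys = 1190 h

1190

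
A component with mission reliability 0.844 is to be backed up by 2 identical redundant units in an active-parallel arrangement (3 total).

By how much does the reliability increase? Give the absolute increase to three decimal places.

R_before = 0.844
R_after = 1 − (1 − 0.844)^3 = 0.996
ΔR = 0.996 − 0.844 = 0.152

0.152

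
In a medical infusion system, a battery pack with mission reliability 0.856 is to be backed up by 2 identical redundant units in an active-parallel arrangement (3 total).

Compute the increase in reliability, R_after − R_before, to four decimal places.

0.1410

R_before = 0.856
R_after = 1 − (1 − 0.856)^3 = 0.9970
ΔR = 0.9970 − 0.856 = 0.1410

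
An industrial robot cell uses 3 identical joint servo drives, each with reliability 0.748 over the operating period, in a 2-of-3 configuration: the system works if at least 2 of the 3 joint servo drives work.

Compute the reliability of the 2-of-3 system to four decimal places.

0.8415

R = Σ_{i=2}^{3} C(3,i) p^i (1−p)^{3−i} with p = 0.748
C(3,2)·0.748^2·0.252^1 = 0.422985
C(3,3)·0.748^3·0.252^0 = 0.418509
Sum = 0.8415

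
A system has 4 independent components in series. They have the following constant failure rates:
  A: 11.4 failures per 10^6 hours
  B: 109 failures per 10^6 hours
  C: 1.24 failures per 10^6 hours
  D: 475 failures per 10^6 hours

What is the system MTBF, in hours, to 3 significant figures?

Series of exponential components: λ_sys = Σ λ_i
λ_sys = 0.0000114 + 0.000109 + 0.00000124 + 0.000475 = 5.9664e-04 /h
MTBF = 1 / λ_sys = 1680 h

1680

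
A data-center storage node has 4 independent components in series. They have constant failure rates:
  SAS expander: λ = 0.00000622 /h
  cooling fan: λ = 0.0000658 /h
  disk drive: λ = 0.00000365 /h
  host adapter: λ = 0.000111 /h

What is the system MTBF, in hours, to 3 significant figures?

Series of exponential components: λ_sys = Σ λ_i
λ_sys = 0.00000622 + 0.0000658 + 0.00000365 + 0.000111 = 1.8667e-04 /h
MTBF = 1 / λ_sys = 5360 h

5360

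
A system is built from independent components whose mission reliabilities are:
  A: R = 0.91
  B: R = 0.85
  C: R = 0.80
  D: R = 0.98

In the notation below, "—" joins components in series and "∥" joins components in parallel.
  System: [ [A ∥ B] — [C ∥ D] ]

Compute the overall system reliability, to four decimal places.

0.9826

Parallel (A and B): 1 − (1 − 0.910000)(1 − 0.850000) = 0.986500
Parallel (C and D): 1 − (1 − 0.800000)(1 − 0.980000) = 0.996000
Series ([0.986500] and [0.996000]): 0.986500 × 0.996000 = 0.9826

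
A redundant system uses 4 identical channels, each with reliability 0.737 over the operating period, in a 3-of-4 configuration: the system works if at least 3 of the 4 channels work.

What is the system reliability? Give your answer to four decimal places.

0.7162

R = Σ_{i=3}^{4} C(4,i) p^i (1−p)^{4−i} with p = 0.737
C(4,3)·0.737^3·0.263^1 = 0.421132
C(4,4)·0.737^4·0.263^0 = 0.295033
Sum = 0.7162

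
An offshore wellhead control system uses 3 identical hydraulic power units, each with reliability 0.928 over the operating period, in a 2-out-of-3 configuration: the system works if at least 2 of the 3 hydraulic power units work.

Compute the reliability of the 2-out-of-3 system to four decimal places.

R = Σ_{i=2}^{3} C(3,i) p^i (1−p)^{3−i} with p = 0.928
C(3,2)·0.928^2·0.072^1 = 0.186016
C(3,3)·0.928^3·0.072^0 = 0.799179
Sum = 0.9852

0.9852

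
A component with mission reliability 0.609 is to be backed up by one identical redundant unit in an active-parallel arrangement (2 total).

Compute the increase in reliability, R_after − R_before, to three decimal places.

0.238

R_before = 0.609
R_after = 1 − (1 − 0.609)^2 = 0.847
ΔR = 0.847 − 0.609 = 0.238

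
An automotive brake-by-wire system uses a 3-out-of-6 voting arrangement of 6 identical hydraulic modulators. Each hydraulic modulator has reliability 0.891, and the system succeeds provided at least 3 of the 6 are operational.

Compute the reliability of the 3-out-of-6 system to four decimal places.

R = Σ_{i=3}^{6} C(6,i) p^i (1−p)^{6−i} with p = 0.891
C(6,3)·0.891^3·0.109^3 = 0.018321
C(6,4)·0.891^4·0.109^2 = 0.112319
C(6,5)·0.891^5·0.109^1 = 0.367254
C(6,6)·0.891^6·0.109^0 = 0.500341
Sum = 0.9982

0.9982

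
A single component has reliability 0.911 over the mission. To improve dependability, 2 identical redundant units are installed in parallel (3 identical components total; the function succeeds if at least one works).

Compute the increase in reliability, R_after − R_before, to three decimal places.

R_before = 0.911
R_after = 1 − (1 − 0.911)^3 = 0.999
ΔR = 0.999 − 0.911 = 0.088

0.088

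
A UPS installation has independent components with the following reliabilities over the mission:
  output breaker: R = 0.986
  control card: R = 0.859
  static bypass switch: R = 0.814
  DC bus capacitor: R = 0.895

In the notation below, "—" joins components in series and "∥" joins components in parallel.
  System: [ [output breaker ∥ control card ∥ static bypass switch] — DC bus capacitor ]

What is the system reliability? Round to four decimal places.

Parallel (output breaker, control card, and static bypass switch): 1 − (1 − 0.986000)(1 − 0.859000)(1 − 0.814000) = 0.999633
Series ([0.999633] and DC bus capacitor): 0.999633 × 0.895000 = 0.8947

0.8947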